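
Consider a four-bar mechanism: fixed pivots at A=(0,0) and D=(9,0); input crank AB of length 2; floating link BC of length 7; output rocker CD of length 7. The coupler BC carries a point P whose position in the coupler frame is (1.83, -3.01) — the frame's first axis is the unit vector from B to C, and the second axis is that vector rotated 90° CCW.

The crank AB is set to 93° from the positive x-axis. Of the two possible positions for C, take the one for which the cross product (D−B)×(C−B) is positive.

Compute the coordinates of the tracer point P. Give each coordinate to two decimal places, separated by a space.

A=(0,0), D=(9.00,0)
B = A + 2.00·(cos93°, sin93°) = (-0.1047, 1.9973)
|BD| = 9.3212
circle(B,7.00) ∩ circle(D,7.00): a=4.6606, h=5.2229
  candidates: C₊=(5.5668,6.1003) cross=48.684; C₋=(3.3285,-4.1030) cross=-48.684
  mode + wants cross > 0 → take C=(5.5668,6.1003) (cross=48.684)
ex = (C−B)/|BC| = (0.8102,0.5861); ey = (-0.5861,0.8102)
P = B + 1.83·ex + -3.01·ey = (3.1423,0.6312)

3.14 0.63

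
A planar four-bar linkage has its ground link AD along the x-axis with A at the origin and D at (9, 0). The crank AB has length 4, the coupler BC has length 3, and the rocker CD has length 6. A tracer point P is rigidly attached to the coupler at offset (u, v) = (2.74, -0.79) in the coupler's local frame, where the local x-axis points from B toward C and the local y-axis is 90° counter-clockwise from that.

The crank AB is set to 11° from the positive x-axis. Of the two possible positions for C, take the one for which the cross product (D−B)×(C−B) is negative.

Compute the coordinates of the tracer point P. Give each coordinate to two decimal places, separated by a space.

2.68 -1.80

A=(0,0), D=(9.00,0)
B = A + 4.00·(cos11°, sin11°) = (3.9265, 0.7632)
|BD| = 5.1306
circle(B,3.00) ∩ circle(D,6.00): a=-0.0660, h=2.9993
  candidates: C₊=(4.3074,3.7390) cross=15.388; C₋=(3.4151,-2.1928) cross=-15.388
  mode - wants cross < 0 → take C=(3.4151,-2.1928) (cross=-15.388)
ex = (C−B)/|BC| = (-0.1705,-0.9854); ey = (0.9854,-0.1705)
P = B + 2.74·ex + -0.79·ey = (2.6810,-1.8020)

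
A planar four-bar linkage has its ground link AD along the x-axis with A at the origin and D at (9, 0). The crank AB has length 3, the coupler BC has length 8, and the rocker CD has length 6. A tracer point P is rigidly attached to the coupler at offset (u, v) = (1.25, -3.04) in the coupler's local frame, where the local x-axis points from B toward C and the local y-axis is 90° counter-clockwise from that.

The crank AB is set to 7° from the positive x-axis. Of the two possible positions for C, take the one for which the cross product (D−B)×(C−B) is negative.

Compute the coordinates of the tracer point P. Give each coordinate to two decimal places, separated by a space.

1.37 -2.50

A=(0,0), D=(9.00,0)
B = A + 3.00·(cos7°, sin7°) = (2.9776, 0.3656)
|BD| = 6.0334
circle(B,8.00) ∩ circle(D,6.00): a=5.3371, h=5.9595
  candidates: C₊=(8.6661,5.9907) cross=35.956; C₋=(7.9438,-5.9063) cross=-35.956
  mode - wants cross < 0 → take C=(7.9438,-5.9063) (cross=-35.956)
ex = (C−B)/|BC| = (0.6208,-0.7840); ey = (0.7840,0.6208)
P = B + 1.25·ex + -3.04·ey = (1.3703,-2.5015)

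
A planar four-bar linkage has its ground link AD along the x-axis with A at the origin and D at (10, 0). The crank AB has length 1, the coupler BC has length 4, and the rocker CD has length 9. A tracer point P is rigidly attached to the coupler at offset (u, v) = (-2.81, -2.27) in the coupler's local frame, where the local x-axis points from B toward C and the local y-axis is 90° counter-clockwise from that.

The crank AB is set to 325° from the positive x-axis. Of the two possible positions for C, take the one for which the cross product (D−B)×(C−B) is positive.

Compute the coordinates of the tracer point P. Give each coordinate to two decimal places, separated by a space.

A=(0,0), D=(10.00,0)
B = A + 1.00·(cos325°, sin325°) = (0.8192, -0.5736)
|BD| = 9.1987
circle(B,4.00) ∩ circle(D,9.00): a=1.0663, h=3.8553
  candidates: C₊=(1.6430,3.3407) cross=35.464; C₋=(2.1238,-4.3548) cross=-35.464
  mode + wants cross > 0 → take C=(1.6430,3.3407) (cross=35.464)
ex = (C−B)/|BC| = (0.2060,0.9786); ey = (-0.9786,0.2060)
P = B + -2.81·ex + -2.27·ey = (2.4618,-3.7909)

2.46 -3.79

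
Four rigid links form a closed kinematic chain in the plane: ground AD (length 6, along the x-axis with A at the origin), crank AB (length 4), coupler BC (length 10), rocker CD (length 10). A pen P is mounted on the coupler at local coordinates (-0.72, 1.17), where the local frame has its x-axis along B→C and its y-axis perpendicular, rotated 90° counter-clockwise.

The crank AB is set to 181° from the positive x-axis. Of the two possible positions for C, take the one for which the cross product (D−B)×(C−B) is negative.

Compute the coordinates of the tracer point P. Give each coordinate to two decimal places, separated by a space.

-3.35 1.14

A=(0,0), D=(6.00,0)
B = A + 4.00·(cos181°, sin181°) = (-3.9994, -0.0698)
|BD| = 9.9996
circle(B,10.00) ∩ circle(D,10.00): a=4.9998, h=8.6604
  candidates: C₊=(0.9398,8.6252) cross=86.600; C₋=(1.0608,-8.6951) cross=-86.600
  mode - wants cross < 0 → take C=(1.0608,-8.6951) (cross=-86.600)
ex = (C−B)/|BC| = (0.5060,-0.8625); ey = (0.8625,0.5060)
P = B + -0.72·ex + 1.17·ey = (-3.3546,1.1432)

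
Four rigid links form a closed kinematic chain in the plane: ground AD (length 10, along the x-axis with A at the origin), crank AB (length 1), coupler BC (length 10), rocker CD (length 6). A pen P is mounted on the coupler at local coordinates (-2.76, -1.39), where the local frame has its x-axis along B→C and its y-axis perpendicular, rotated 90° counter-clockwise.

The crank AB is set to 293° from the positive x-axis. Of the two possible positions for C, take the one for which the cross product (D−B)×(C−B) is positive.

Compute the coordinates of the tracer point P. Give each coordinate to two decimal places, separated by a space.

-0.78 -3.78

A=(0,0), D=(10.00,0)
B = A + 1.00·(cos293°, sin293°) = (0.3907, -0.9205)
|BD| = 9.6533
circle(B,10.00) ∩ circle(D,6.00): a=8.1416, h=5.8064
  candidates: C₊=(7.9415,5.6358) cross=56.051; C₋=(9.0489,-5.9241) cross=-56.051
  mode + wants cross > 0 → take C=(7.9415,5.6358) (cross=56.051)
ex = (C−B)/|BC| = (0.7551,0.6556); ey = (-0.6556,0.7551)
P = B + -2.76·ex + -1.39·ey = (-0.7820,-3.7796)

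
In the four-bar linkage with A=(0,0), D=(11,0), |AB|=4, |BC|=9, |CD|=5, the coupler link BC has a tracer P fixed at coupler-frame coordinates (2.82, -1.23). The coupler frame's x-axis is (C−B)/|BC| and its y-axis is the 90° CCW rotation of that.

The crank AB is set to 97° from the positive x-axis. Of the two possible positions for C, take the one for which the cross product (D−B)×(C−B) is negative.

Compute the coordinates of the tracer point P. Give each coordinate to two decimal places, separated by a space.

A=(0,0), D=(11.00,0)
B = A + 4.00·(cos97°, sin97°) = (-0.4875, 3.9702)
|BD| = 12.1542
circle(B,9.00) ∩ circle(D,5.00): a=8.3808, h=3.2805
  candidates: C₊=(8.5052,4.3331) cross=39.872; C₋=(6.3620,-1.8680) cross=-39.872
  mode - wants cross < 0 → take C=(6.3620,-1.8680) (cross=-39.872)
ex = (C−B)/|BC| = (0.7611,-0.6487); ey = (0.6487,0.7611)
P = B + 2.82·ex + -1.23·ey = (0.8608,1.2048)

0.86 1.20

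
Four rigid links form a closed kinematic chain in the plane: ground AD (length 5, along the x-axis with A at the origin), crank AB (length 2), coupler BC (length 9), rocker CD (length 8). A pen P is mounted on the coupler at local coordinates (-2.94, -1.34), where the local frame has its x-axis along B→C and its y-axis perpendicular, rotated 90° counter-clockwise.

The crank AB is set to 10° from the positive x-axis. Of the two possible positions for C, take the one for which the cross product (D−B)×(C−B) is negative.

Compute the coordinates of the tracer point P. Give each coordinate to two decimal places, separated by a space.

A=(0,0), D=(5.00,0)
B = A + 2.00·(cos10°, sin10°) = (1.9696, 0.3473)
|BD| = 3.0502
circle(B,9.00) ∩ circle(D,8.00): a=4.3118, h=7.8999
  candidates: C₊=(7.1528,7.7049) cross=24.096; C₋=(5.3539,-7.9922) cross=-24.096
  mode - wants cross < 0 → take C=(5.3539,-7.9922) (cross=-24.096)
ex = (C−B)/|BC| = (0.3760,-0.9266); ey = (0.9266,0.3760)
P = B + -2.94·ex + -1.34·ey = (-0.3776,2.5676)

-0.38 2.57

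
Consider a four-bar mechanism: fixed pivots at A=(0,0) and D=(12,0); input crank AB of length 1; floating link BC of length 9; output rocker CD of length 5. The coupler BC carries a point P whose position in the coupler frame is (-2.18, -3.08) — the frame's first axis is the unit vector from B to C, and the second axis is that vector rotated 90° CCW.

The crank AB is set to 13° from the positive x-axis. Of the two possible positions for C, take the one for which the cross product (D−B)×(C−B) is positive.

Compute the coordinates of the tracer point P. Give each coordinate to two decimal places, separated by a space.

0.32 -3.49

A=(0,0), D=(12.00,0)
B = A + 1.00·(cos13°, sin13°) = (0.9744, 0.2250)
|BD| = 11.0279
circle(B,9.00) ∩ circle(D,5.00): a=8.0530, h=4.0187
  candidates: C₊=(9.1076,4.0785) cross=44.318; C₋=(8.9437,-3.9571) cross=-44.318
  mode + wants cross > 0 → take C=(9.1076,4.0785) (cross=44.318)
ex = (C−B)/|BC| = (0.9037,0.4282); ey = (-0.4282,0.9037)
P = B + -2.18·ex + -3.08·ey = (0.3231,-3.4919)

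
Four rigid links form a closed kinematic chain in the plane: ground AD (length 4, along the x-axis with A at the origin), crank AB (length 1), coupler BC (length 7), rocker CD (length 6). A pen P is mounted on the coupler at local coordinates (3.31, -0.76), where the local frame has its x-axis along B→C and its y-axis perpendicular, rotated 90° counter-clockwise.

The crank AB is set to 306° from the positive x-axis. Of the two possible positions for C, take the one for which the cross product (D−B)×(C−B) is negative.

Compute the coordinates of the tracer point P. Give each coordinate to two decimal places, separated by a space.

2.36 -3.71

A=(0,0), D=(4.00,0)
B = A + 1.00·(cos306°, sin306°) = (0.5878, -0.8090)
|BD| = 3.5068
circle(B,7.00) ∩ circle(D,6.00): a=3.6069, h=5.9992
  candidates: C₊=(2.7134,5.8604) cross=21.038; C₋=(5.4814,-5.8142) cross=-21.038
  mode - wants cross < 0 → take C=(5.4814,-5.8142) (cross=-21.038)
ex = (C−B)/|BC| = (0.6991,-0.7150); ey = (0.7150,0.6991)
P = B + 3.31·ex + -0.76·ey = (2.3584,-3.7071)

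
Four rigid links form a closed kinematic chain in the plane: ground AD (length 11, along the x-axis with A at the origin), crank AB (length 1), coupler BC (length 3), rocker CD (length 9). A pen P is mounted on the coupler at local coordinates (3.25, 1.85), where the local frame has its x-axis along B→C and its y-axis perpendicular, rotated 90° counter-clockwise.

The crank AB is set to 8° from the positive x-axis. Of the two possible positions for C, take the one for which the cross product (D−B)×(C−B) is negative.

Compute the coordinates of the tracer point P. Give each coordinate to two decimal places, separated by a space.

4.12 -1.90

A=(0,0), D=(11.00,0)
B = A + 1.00·(cos8°, sin8°) = (0.9903, 0.1392)
|BD| = 10.0107
circle(B,3.00) ∩ circle(D,9.00): a=1.4092, h=2.6484
  candidates: C₊=(2.4361,2.7678) cross=26.513; C₋=(2.3625,-2.5286) cross=-26.513
  mode - wants cross < 0 → take C=(2.3625,-2.5286) (cross=-26.513)
ex = (C−B)/|BC| = (0.4574,-0.8893); ey = (0.8893,0.4574)
P = B + 3.25·ex + 1.85·ey = (4.1220,-1.9047)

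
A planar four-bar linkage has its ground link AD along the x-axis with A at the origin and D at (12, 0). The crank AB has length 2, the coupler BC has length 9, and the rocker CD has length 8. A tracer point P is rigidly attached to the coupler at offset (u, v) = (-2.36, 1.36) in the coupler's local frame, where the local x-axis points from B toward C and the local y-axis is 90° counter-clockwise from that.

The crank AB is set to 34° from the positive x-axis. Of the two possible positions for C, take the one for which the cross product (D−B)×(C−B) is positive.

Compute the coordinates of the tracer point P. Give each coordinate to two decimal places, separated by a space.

A=(0,0), D=(12.00,0)
B = A + 2.00·(cos34°, sin34°) = (1.6581, 1.1184)
|BD| = 10.4022
circle(B,9.00) ∩ circle(D,8.00): a=6.0182, h=6.6918
  candidates: C₊=(8.3609,7.1244) cross=69.610; C₋=(6.9220,-6.1817) cross=-69.610
  mode + wants cross > 0 → take C=(8.3609,7.1244) (cross=69.610)
ex = (C−B)/|BC| = (0.7448,0.6673); ey = (-0.6673,0.7448)
P = B + -2.36·ex + 1.36·ey = (-1.0071,0.5563)

-1.01 0.56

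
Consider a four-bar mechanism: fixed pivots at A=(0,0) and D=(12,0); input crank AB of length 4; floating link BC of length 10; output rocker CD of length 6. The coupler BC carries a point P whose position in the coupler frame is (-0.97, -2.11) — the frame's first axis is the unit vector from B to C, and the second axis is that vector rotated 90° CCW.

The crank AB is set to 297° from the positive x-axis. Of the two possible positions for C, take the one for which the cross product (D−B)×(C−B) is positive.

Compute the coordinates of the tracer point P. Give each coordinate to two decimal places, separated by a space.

A=(0,0), D=(12.00,0)
B = A + 4.00·(cos297°, sin297°) = (1.8160, -3.5640)
|BD| = 10.7897
circle(B,10.00) ∩ circle(D,6.00): a=8.3606, h=5.4863
  candidates: C₊=(7.8951,4.3760) cross=59.196; C₋=(11.5195,-5.9807) cross=-59.196
  mode + wants cross > 0 → take C=(7.8951,4.3760) (cross=59.196)
ex = (C−B)/|BC| = (0.6079,0.7940); ey = (-0.7940,0.6079)
P = B + -0.97·ex + -2.11·ey = (2.9016,-5.6169)

2.90 -5.62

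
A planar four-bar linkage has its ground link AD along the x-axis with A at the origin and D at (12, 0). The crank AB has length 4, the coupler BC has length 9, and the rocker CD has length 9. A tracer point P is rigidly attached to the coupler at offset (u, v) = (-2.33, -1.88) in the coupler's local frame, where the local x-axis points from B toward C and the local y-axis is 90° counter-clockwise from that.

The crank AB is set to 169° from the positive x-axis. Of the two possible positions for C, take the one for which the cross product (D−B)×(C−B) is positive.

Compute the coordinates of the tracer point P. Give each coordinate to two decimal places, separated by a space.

-5.25 -1.92

A=(0,0), D=(12.00,0)
B = A + 4.00·(cos169°, sin169°) = (-3.9265, 0.7632)
|BD| = 15.9448
circle(B,9.00) ∩ circle(D,9.00): a=7.9724, h=4.1762
  candidates: C₊=(4.2367,4.5531) cross=66.589; C₋=(3.8368,-3.7898) cross=-66.589
  mode + wants cross > 0 → take C=(4.2367,4.5531) (cross=66.589)
ex = (C−B)/|BC| = (0.9070,0.4211); ey = (-0.4211,0.9070)
P = B + -2.33·ex + -1.88·ey = (-5.2482,-1.9231)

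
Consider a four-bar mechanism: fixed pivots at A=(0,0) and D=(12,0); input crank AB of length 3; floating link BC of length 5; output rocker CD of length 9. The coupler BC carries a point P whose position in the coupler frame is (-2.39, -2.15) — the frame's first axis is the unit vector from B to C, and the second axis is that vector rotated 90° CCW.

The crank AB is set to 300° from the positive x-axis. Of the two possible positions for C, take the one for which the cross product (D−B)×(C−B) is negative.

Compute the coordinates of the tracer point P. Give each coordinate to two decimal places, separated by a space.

A=(0,0), D=(12.00,0)
B = A + 3.00·(cos300°, sin300°) = (1.5000, -2.5981)
|BD| = 10.8167
circle(B,5.00) ∩ circle(D,9.00): a=2.8197, h=4.1291
  candidates: C₊=(3.2454,2.0874) cross=44.663; C₋=(5.2289,-5.9290) cross=-44.663
  mode - wants cross < 0 → take C=(5.2289,-5.9290) (cross=-44.663)
ex = (C−B)/|BC| = (0.7458,-0.6662); ey = (0.6662,0.7458)
P = B + -2.39·ex + -2.15·ey = (-1.7147,-2.6093)

-1.71 -2.61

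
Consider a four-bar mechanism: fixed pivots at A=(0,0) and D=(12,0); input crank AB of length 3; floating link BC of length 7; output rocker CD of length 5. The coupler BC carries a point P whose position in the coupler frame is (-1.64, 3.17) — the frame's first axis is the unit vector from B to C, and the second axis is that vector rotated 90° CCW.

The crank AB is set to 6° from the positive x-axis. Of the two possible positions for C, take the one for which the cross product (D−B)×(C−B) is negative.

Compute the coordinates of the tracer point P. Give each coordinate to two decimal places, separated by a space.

3.49 3.85

A=(0,0), D=(12.00,0)
B = A + 3.00·(cos6°, sin6°) = (2.9836, 0.3136)
|BD| = 9.0219
circle(B,7.00) ∩ circle(D,5.00): a=5.8410, h=3.8577
  candidates: C₊=(8.9552,3.9660) cross=34.804; C₋=(8.6870,-3.7449) cross=-34.804
  mode - wants cross < 0 → take C=(8.6870,-3.7449) (cross=-34.804)
ex = (C−B)/|BC| = (0.8148,-0.5798); ey = (0.5798,0.8148)
P = B + -1.64·ex + 3.17·ey = (3.4852,3.8473)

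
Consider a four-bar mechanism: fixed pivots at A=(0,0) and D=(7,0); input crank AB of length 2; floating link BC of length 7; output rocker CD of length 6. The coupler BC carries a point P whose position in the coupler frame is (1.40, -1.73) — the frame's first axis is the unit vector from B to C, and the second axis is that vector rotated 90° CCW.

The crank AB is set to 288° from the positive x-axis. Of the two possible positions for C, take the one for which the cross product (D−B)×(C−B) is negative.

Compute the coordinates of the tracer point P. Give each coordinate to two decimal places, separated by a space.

0.76 -4.12

A=(0,0), D=(7.00,0)
B = A + 2.00·(cos288°, sin288°) = (0.6180, -1.9021)
|BD| = 6.6594
circle(B,7.00) ∩ circle(D,6.00): a=4.3058, h=5.5191
  candidates: C₊=(3.1680,4.6169) cross=36.754; C₋=(6.3208,-5.9614) cross=-36.754
  mode - wants cross < 0 → take C=(6.3208,-5.9614) (cross=-36.754)
ex = (C−B)/|BC| = (0.8147,-0.5799); ey = (0.5799,0.8147)
P = B + 1.40·ex + -1.73·ey = (0.7554,-4.1234)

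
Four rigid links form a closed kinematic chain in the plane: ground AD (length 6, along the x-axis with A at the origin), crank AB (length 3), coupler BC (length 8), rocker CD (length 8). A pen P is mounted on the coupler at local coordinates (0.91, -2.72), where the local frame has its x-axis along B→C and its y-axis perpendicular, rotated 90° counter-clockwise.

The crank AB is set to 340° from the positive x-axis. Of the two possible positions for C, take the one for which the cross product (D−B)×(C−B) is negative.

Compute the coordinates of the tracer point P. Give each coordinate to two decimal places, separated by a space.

A=(0,0), D=(6.00,0)
B = A + 3.00·(cos340°, sin340°) = (2.8191, -1.0261)
|BD| = 3.3423
circle(B,8.00) ∩ circle(D,8.00): a=1.6712, h=7.8235
  candidates: C₊=(2.0078,6.9327) cross=26.149; C₋=(6.8113,-7.9588) cross=-26.149
  mode - wants cross < 0 → take C=(6.8113,-7.9588) (cross=-26.149)
ex = (C−B)/|BC| = (0.4990,-0.8666); ey = (0.8666,0.4990)
P = B + 0.91·ex + -2.72·ey = (0.9161,-3.1720)

0.92 -3.17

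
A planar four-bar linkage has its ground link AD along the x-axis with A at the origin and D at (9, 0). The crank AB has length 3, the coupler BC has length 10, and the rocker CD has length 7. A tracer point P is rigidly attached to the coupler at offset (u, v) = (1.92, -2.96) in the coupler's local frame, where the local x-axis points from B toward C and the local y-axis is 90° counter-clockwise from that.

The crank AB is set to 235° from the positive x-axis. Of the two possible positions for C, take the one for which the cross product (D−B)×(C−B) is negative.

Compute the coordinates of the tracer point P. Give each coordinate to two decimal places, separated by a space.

A=(0,0), D=(9.00,0)
B = A + 3.00·(cos235°, sin235°) = (-1.7207, -2.4575)
|BD| = 10.9988
circle(B,10.00) ∩ circle(D,7.00): a=7.8178, h=6.2355
  candidates: C₊=(4.5063,5.3672) cross=68.583; C₋=(7.2927,-6.7886) cross=-68.583
  mode - wants cross < 0 → take C=(7.2927,-6.7886) (cross=-68.583)
ex = (C−B)/|BC| = (0.9013,-0.4331); ey = (0.4331,0.9013)
P = B + 1.92·ex + -2.96·ey = (-1.2722,-5.9570)

-1.27 -5.96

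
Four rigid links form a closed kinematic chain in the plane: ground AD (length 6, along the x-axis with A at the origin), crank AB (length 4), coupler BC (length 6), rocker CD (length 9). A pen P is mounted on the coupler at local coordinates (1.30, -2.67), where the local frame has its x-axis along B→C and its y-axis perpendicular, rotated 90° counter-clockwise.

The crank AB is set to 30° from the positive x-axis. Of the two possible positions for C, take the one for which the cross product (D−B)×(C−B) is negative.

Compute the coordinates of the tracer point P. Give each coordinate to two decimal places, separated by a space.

2.72 4.87

A=(0,0), D=(6.00,0)
B = A + 4.00·(cos30°, sin30°) = (3.4641, 2.0000)
|BD| = 3.2297
circle(B,6.00) ∩ circle(D,9.00): a=-5.3518, h=2.7126
  candidates: C₊=(0.9417,7.4440) cross=8.761; C₋=(-2.4179,3.1843) cross=-8.761
  mode - wants cross < 0 → take C=(-2.4179,3.1843) (cross=-8.761)
ex = (C−B)/|BC| = (-0.9803,0.1974); ey = (-0.1974,-0.9803)
P = B + 1.30·ex + -2.67·ey = (2.7167,4.8741)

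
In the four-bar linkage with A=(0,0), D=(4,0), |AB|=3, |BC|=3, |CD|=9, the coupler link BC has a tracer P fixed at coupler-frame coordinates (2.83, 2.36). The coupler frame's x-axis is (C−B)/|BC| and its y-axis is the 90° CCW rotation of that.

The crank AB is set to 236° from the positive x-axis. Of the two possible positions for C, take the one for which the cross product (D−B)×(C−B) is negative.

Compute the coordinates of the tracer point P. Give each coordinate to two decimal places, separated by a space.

-1.75 -6.17

A=(0,0), D=(4.00,0)
B = A + 3.00·(cos236°, sin236°) = (-1.6776, -2.4871)
|BD| = 6.1984
circle(B,3.00) ∩ circle(D,9.00): a=-2.7087, h=1.2896
  candidates: C₊=(-4.6761,-2.3928) cross=7.993; C₋=(-3.6412,-4.7552) cross=-7.993
  mode - wants cross < 0 → take C=(-3.6412,-4.7552) (cross=-7.993)
ex = (C−B)/|BC| = (-0.6545,-0.7560); ey = (0.7560,-0.6545)
P = B + 2.83·ex + 2.36·ey = (-1.7457,-6.1714)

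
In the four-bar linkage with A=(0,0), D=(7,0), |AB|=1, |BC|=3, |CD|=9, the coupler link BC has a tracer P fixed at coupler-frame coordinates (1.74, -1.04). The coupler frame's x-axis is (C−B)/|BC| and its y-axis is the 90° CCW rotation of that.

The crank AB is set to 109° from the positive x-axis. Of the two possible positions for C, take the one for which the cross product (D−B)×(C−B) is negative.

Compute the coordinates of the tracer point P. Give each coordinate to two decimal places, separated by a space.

A=(0,0), D=(7.00,0)
B = A + 1.00·(cos109°, sin109°) = (-0.3256, 0.9455)
|BD| = 7.3863
circle(B,3.00) ∩ circle(D,9.00): a=-1.1807, h=2.7579
  candidates: C₊=(-1.1435,3.8319) cross=20.371; C₋=(-1.8496,-1.6385) cross=-20.371
  mode - wants cross < 0 → take C=(-1.8496,-1.6385) (cross=-20.371)
ex = (C−B)/|BC| = (-0.5080,-0.8614); ey = (0.8614,-0.5080)
P = B + 1.74·ex + -1.04·ey = (-2.1053,-0.0249)

-2.11 -0.02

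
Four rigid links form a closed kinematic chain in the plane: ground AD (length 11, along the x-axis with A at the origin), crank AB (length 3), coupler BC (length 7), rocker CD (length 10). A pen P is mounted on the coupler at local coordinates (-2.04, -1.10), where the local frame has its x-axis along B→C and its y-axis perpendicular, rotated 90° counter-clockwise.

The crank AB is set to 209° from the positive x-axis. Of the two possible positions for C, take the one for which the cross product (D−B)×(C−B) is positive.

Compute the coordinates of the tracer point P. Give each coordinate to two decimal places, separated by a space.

A=(0,0), D=(11.00,0)
B = A + 3.00·(cos209°, sin209°) = (-2.6239, -1.4544)
|BD| = 13.7013
circle(B,7.00) ∩ circle(D,10.00): a=4.9895, h=4.9097
  candidates: C₊=(1.8163,3.9572) cross=67.269; C₋=(2.8586,-5.8067) cross=-67.269
  mode + wants cross > 0 → take C=(1.8163,3.9572) (cross=67.269)
ex = (C−B)/|BC| = (0.6343,0.7731); ey = (-0.7731,0.6343)
P = B + -2.04·ex + -1.10·ey = (-3.0674,-3.7293)

-3.07 -3.73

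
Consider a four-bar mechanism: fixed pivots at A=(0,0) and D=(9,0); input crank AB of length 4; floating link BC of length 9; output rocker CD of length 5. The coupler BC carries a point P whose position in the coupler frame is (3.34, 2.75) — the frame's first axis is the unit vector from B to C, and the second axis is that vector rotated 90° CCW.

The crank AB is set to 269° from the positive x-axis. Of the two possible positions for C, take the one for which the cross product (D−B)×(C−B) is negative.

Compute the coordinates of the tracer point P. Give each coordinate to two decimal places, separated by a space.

3.55 -1.64

A=(0,0), D=(9.00,0)
B = A + 4.00·(cos269°, sin269°) = (-0.0698, -3.9994)
|BD| = 9.9124
circle(B,9.00) ∩ circle(D,5.00): a=7.7810, h=4.5229
  candidates: C₊=(5.2248,3.2784) cross=44.833; C₋=(8.8746,-4.9984) cross=-44.833
  mode - wants cross < 0 → take C=(8.8746,-4.9984) (cross=-44.833)
ex = (C−B)/|BC| = (0.9938,-0.1110); ey = (0.1110,0.9938)
P = B + 3.34·ex + 2.75·ey = (3.5548,-1.6371)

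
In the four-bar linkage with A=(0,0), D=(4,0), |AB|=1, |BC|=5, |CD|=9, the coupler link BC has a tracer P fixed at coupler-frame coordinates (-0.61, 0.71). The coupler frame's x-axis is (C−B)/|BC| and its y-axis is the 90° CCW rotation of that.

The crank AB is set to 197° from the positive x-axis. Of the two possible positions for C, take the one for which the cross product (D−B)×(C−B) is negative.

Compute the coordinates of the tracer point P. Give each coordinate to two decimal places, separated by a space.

A=(0,0), D=(4.00,0)
B = A + 1.00·(cos197°, sin197°) = (-0.9563, -0.2924)
|BD| = 4.9649
circle(B,5.00) ∩ circle(D,9.00): a=-3.1571, h=3.8772
  candidates: C₊=(-4.3363,3.3922) cross=19.250; C₋=(-3.8796,-4.3488) cross=-19.250
  mode - wants cross < 0 → take C=(-3.8796,-4.3488) (cross=-19.250)
ex = (C−B)/|BC| = (-0.5847,-0.8113); ey = (0.8113,-0.5847)
P = B + -0.61·ex + 0.71·ey = (-0.0237,-0.2126)

-0.02 -0.21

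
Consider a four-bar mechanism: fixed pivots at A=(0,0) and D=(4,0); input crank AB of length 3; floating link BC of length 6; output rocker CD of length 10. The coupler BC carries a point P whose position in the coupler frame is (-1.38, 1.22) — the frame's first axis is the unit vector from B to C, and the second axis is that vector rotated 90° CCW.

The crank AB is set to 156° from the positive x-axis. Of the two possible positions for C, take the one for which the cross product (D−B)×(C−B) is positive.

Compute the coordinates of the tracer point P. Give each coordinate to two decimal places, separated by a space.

-3.92 -0.20

A=(0,0), D=(4.00,0)
B = A + 3.00·(cos156°, sin156°) = (-2.7406, 1.2202)
|BD| = 6.8502
circle(B,6.00) ∩ circle(D,10.00): a=-1.2463, h=5.8691
  candidates: C₊=(-2.9216,7.2175) cross=40.205; C₋=(-5.0125,-4.3331) cross=-40.205
  mode + wants cross > 0 → take C=(-2.9216,7.2175) (cross=40.205)
ex = (C−B)/|BC| = (-0.0302,0.9995); ey = (-0.9995,-0.0302)
P = B + -1.38·ex + 1.22·ey = (-3.9185,-0.1959)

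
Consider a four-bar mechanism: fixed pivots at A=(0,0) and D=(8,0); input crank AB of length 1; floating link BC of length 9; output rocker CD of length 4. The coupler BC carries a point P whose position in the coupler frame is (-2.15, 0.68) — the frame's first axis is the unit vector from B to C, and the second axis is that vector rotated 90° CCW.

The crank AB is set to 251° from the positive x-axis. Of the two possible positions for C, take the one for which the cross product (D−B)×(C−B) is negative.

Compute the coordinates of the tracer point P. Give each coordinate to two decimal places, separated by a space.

-2.12 0.42

A=(0,0), D=(8.00,0)
B = A + 1.00·(cos251°, sin251°) = (-0.3256, -0.9455)
|BD| = 8.3791
circle(B,9.00) ∩ circle(D,4.00): a=8.0682, h=3.9879
  candidates: C₊=(7.2411,3.9274) cross=33.415; C₋=(8.1412,-3.9975) cross=-33.415
  mode - wants cross < 0 → take C=(8.1412,-3.9975) (cross=-33.415)
ex = (C−B)/|BC| = (0.9407,-0.3391); ey = (0.3391,0.9407)
P = B + -2.15·ex + 0.68·ey = (-2.1176,0.4233)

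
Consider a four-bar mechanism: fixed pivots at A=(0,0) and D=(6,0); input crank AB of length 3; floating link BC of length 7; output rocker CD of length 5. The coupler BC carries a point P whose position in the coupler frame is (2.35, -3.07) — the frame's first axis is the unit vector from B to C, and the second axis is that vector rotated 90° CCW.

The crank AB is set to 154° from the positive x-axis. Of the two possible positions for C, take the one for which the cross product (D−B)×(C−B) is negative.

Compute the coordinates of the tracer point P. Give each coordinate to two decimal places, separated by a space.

-3.08 -2.53

A=(0,0), D=(6.00,0)
B = A + 3.00·(cos154°, sin154°) = (-2.6964, 1.3151)
|BD| = 8.7953
circle(B,7.00) ∩ circle(D,5.00): a=5.7620, h=3.9748
  candidates: C₊=(3.5952,4.3837) cross=34.960; C₋=(2.4065,-3.4766) cross=-34.960
  mode - wants cross < 0 → take C=(2.4065,-3.4766) (cross=-34.960)
ex = (C−B)/|BC| = (0.7290,-0.6845); ey = (0.6845,0.7290)
P = B + 2.35·ex + -3.07·ey = (-3.0848,-2.5315)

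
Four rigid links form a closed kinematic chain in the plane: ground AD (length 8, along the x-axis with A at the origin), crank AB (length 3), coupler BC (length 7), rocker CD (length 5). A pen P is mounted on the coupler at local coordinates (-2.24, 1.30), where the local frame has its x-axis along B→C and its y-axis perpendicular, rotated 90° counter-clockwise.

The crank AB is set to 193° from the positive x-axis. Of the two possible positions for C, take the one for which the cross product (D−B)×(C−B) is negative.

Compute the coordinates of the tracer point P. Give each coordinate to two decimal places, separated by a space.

-4.70 1.21

A=(0,0), D=(8.00,0)
B = A + 3.00·(cos193°, sin193°) = (-2.9231, -0.6749)
|BD| = 10.9439
circle(B,7.00) ∩ circle(D,5.00): a=6.5685, h=2.4198
  candidates: C₊=(3.4836,2.1453) cross=26.482; C₋=(3.7821,-2.6850) cross=-26.482
  mode - wants cross < 0 → take C=(3.7821,-2.6850) (cross=-26.482)
ex = (C−B)/|BC| = (0.9579,-0.2872); ey = (0.2872,0.9579)
P = B + -2.24·ex + 1.30·ey = (-4.6955,1.2136)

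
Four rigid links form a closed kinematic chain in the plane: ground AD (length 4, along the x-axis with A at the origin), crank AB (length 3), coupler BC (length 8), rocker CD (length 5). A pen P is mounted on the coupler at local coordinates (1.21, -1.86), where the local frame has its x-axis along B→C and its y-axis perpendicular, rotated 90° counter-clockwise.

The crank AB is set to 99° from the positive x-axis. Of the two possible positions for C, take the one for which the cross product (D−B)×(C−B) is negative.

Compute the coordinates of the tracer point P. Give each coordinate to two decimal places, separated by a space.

A=(0,0), D=(4.00,0)
B = A + 3.00·(cos99°, sin99°) = (-0.4693, 2.9631)
|BD| = 5.3623
circle(B,8.00) ∩ circle(D,5.00): a=6.3176, h=4.9079
  candidates: C₊=(7.5082,3.5627) cross=26.318; C₋=(2.0843,-4.6184) cross=-26.318
  mode - wants cross < 0 → take C=(2.0843,-4.6184) (cross=-26.318)
ex = (C−B)/|BC| = (0.3192,-0.9477); ey = (0.9477,0.3192)
P = B + 1.21·ex + -1.86·ey = (-1.8458,1.2227)

-1.85 1.22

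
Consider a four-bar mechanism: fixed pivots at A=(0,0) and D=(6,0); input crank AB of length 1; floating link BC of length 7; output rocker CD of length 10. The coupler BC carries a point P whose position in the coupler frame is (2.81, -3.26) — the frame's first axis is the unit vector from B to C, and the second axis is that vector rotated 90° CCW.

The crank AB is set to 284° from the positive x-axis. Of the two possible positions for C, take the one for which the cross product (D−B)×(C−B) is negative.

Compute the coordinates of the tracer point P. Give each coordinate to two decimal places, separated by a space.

-3.13 -3.64

A=(0,0), D=(6.00,0)
B = A + 1.00·(cos284°, sin284°) = (0.2419, -0.9703)
|BD| = 5.8393
circle(B,7.00) ∩ circle(D,10.00): a=-1.4474, h=6.8487
  candidates: C₊=(-2.3234,5.5427) cross=39.992; C₋=(-0.0473,-7.9643) cross=-39.992
  mode - wants cross < 0 → take C=(-0.0473,-7.9643) (cross=-39.992)
ex = (C−B)/|BC| = (-0.0413,-0.9991); ey = (0.9991,-0.0413)
P = B + 2.81·ex + -3.26·ey = (-3.1314,-3.6432)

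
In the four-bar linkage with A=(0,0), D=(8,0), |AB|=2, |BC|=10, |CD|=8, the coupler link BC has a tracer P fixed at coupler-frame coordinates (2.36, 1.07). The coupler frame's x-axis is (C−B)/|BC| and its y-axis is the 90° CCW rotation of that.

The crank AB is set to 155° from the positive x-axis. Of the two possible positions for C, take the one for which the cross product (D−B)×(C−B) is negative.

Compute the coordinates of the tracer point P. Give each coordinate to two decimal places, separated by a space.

A=(0,0), D=(8.00,0)
B = A + 2.00·(cos155°, sin155°) = (-1.8126, 0.8452)
|BD| = 9.8490
circle(B,10.00) ∩ circle(D,8.00): a=6.7521, h=7.3763
  candidates: C₊=(5.5476,7.6148) cross=72.649; C₋=(4.2815,-7.0833) cross=-72.649
  mode - wants cross < 0 → take C=(4.2815,-7.0833) (cross=-72.649)
ex = (C−B)/|BC| = (0.6094,-0.7929); ey = (0.7929,0.6094)
P = B + 2.36·ex + 1.07·ey = (0.4740,-0.3738)

0.47 -0.37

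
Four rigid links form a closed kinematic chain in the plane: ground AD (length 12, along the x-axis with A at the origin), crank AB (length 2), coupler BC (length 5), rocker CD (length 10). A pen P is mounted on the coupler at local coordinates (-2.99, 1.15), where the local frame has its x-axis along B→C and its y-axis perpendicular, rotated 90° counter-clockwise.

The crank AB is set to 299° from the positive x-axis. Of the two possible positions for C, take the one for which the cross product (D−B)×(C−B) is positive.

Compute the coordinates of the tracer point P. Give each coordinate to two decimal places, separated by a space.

A=(0,0), D=(12.00,0)
B = A + 2.00·(cos299°, sin299°) = (0.9696, -1.7492)
|BD| = 11.1682
circle(B,5.00) ∩ circle(D,10.00): a=2.2264, h=4.4770
  candidates: C₊=(2.4673,3.0212) cross=50.000; C₋=(3.8697,-5.8222) cross=-50.000
  mode + wants cross > 0 → take C=(2.4673,3.0212) (cross=50.000)
ex = (C−B)/|BC| = (0.2995,0.9541); ey = (-0.9541,0.2995)
P = B + -2.99·ex + 1.15·ey = (-1.0232,-4.2575)

-1.02 -4.26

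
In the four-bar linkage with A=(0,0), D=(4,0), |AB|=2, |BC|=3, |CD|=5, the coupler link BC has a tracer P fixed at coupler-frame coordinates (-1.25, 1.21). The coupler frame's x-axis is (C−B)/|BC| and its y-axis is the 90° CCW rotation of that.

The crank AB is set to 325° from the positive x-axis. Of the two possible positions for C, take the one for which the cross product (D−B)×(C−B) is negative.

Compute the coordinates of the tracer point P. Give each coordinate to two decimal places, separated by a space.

A=(0,0), D=(4.00,0)
B = A + 2.00·(cos325°, sin325°) = (1.6383, -1.1472)
|BD| = 2.6256
circle(B,3.00) ∩ circle(D,5.00): a=-1.7342, h=2.4480
  candidates: C₊=(-0.9912,0.2971) cross=6.427; C₋=(1.1480,-4.1068) cross=-6.427
  mode - wants cross < 0 → take C=(1.1480,-4.1068) (cross=-6.427)
ex = (C−B)/|BC| = (-0.1634,-0.9866); ey = (0.9866,-0.1634)
P = B + -1.25·ex + 1.21·ey = (3.0363,-0.1117)

3.04 -0.11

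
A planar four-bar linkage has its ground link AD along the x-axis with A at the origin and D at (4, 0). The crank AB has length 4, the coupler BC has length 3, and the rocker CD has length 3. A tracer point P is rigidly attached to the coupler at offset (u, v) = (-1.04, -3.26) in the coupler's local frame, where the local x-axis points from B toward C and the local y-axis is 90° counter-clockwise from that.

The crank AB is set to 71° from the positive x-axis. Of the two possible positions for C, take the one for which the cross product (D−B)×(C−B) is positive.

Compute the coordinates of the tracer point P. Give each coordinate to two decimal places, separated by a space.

-0.56 0.91

A=(0,0), D=(4.00,0)
B = A + 4.00·(cos71°, sin71°) = (1.3023, 3.7821)
|BD| = 4.6456
circle(B,3.00) ∩ circle(D,3.00): a=2.3228, h=1.8986
  candidates: C₊=(4.1968,2.9935) cross=8.820; C₋=(1.1055,0.7885) cross=-8.820
  mode + wants cross > 0 → take C=(4.1968,2.9935) (cross=8.820)
ex = (C−B)/|BC| = (0.9648,-0.2628); ey = (0.2628,0.9648)
P = B + -1.04·ex + -3.26·ey = (-0.5580,0.9101)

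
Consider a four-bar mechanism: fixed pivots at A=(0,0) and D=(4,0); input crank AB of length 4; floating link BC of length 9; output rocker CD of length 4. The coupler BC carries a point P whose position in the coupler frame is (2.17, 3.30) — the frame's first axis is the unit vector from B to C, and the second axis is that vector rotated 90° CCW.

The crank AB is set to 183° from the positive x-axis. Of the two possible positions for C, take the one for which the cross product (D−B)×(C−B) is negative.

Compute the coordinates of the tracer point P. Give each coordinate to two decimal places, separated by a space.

A=(0,0), D=(4.00,0)
B = A + 4.00·(cos183°, sin183°) = (-3.9945, -0.2093)
|BD| = 7.9973
circle(B,9.00) ∩ circle(D,4.00): a=8.0625, h=3.9995
  candidates: C₊=(3.9605,3.9998) cross=31.985; C₋=(4.1699,-3.9964) cross=-31.985
  mode - wants cross < 0 → take C=(4.1699,-3.9964) (cross=-31.985)
ex = (C−B)/|BC| = (0.9072,-0.4208); ey = (0.4208,0.9072)
P = B + 2.17·ex + 3.30·ey = (-0.6374,1.8712)

-0.64 1.87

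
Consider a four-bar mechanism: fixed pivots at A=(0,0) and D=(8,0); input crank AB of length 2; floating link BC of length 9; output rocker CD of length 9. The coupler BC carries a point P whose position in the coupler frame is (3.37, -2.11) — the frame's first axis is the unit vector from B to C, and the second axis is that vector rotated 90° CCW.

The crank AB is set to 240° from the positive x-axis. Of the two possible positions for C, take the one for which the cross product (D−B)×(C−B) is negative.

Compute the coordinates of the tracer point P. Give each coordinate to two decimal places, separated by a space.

-0.35 -5.65

A=(0,0), D=(8.00,0)
B = A + 2.00·(cos240°, sin240°) = (-1.0000, -1.7321)
|BD| = 9.1652
circle(B,9.00) ∩ circle(D,9.00): a=4.5826, h=7.7460
  candidates: C₊=(2.0361,6.7404) cross=70.993; C₋=(4.9639,-8.4724) cross=-70.993
  mode - wants cross < 0 → take C=(4.9639,-8.4724) (cross=-70.993)
ex = (C−B)/|BC| = (0.6627,-0.7489); ey = (0.7489,0.6627)
P = B + 3.37·ex + -2.11·ey = (-0.3471,-5.6541)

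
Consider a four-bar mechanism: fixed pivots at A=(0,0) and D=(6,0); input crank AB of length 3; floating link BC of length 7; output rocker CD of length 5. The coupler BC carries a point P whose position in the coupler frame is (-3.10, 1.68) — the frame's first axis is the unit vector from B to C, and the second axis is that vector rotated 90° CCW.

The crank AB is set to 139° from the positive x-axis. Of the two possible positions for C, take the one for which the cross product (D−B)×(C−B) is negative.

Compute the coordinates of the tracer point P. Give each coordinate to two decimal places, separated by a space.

A=(0,0), D=(6.00,0)
B = A + 3.00·(cos139°, sin139°) = (-2.2641, 1.9682)
|BD| = 8.4953
circle(B,7.00) ∩ circle(D,5.00): a=5.6602, h=4.1185
  candidates: C₊=(4.1962,4.6633) cross=34.988; C₋=(2.2879,-3.3496) cross=-34.988
  mode - wants cross < 0 → take C=(2.2879,-3.3496) (cross=-34.988)
ex = (C−B)/|BC| = (0.6503,-0.7597); ey = (0.7597,0.6503)
P = B + -3.10·ex + 1.68·ey = (-3.0037,5.4157)

-3.00 5.42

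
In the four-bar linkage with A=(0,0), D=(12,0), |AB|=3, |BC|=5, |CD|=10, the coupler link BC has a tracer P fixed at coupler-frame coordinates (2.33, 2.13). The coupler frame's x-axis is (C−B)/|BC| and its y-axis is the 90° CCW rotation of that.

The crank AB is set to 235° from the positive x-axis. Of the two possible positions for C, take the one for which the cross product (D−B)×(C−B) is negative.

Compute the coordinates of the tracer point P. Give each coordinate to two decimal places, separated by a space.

1.22 -1.30

A=(0,0), D=(12.00,0)
B = A + 3.00·(cos235°, sin235°) = (-1.7207, -2.4575)
|BD| = 13.9391
circle(B,5.00) ∩ circle(D,10.00): a=4.2793, h=2.5861
  candidates: C₊=(2.0356,0.8426) cross=36.048; C₋=(2.9474,-4.2486) cross=-36.048
  mode - wants cross < 0 → take C=(2.9474,-4.2486) (cross=-36.048)
ex = (C−B)/|BC| = (0.9336,-0.3582); ey = (0.3582,0.9336)
P = B + 2.33·ex + 2.13·ey = (1.2177,-1.3035)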